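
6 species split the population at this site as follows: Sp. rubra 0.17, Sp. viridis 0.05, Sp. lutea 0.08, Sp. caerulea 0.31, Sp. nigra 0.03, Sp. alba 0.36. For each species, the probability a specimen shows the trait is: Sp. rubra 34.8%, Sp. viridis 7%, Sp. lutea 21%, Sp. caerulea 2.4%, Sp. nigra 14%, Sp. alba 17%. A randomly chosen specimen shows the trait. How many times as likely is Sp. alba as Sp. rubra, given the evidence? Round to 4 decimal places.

1.0345

Unnormalized posteriors (prior × likelihood):
  Sp. rubra: 0.17 × 0.348 = 0.05916
  Sp. viridis: 0.05 × 0.07 = 0.0035
  Sp. lutea: 0.08 × 0.21 = 0.0168
  Sp. caerulea: 0.31 × 0.024 = 0.00744
  Sp. nigra: 0.03 × 0.14 = 0.0042
  Sp. alba: 0.36 × 0.17 = 0.0612
Normalizing constant = 0.1523.
The ratio is 0.0612 / 0.05916 (the normalizer cancels) = 1.0345.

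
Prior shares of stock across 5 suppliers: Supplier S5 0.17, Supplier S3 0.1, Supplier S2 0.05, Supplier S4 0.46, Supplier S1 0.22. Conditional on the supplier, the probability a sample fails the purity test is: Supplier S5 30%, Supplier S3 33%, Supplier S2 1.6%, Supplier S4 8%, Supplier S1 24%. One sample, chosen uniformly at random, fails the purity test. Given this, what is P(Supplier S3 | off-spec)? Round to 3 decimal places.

0.189

Compute prior × likelihood for every hypothesis:
  Supplier S5: 0.17 × 0.3 = 0.051
  Supplier S3: 0.1 × 0.33 = 0.033
  Supplier S2: 0.05 × 0.016 = 0.0008
  Supplier S4: 0.46 × 0.08 = 0.0368
  Supplier S1: 0.22 × 0.24 = 0.0528
Normalizing constant = 0.1744.
P(Supplier S3 | evidence) = 0.033 / 0.1744 ≈ 0.189.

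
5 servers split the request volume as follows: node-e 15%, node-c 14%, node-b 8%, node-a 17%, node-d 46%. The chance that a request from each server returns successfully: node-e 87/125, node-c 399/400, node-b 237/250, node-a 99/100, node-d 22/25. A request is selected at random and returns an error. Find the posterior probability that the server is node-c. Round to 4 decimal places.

0.0033

Taking complements, P(error | each) = node-e 0.304, node-c 0.0025, node-b 0.052, node-a 0.01, node-d 0.12.
Prior × likelihood for each hypothesis:
  node-e: 0.15 × 0.304 = 0.0456
  node-c: 0.14 × 0.0025 = 0.00035
  node-b: 0.08 × 0.052 = 0.00416
  node-a: 0.17 × 0.01 = 0.0017
  node-d: 0.46 × 0.12 = 0.0552
Total = 0.10701.
P(node-c | evidence) = 0.00035 / 0.10701 ≈ 0.0033.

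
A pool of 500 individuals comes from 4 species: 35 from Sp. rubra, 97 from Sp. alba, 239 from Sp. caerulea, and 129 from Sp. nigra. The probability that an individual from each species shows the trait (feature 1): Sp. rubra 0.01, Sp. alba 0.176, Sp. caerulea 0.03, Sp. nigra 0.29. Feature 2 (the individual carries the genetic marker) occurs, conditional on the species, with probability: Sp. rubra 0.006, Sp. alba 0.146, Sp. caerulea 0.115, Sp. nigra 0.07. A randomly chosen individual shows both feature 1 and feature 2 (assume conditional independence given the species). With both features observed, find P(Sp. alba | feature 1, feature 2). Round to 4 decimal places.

Prior × likelihood for each hypothesis:
  Sp. rubra: 0.07 × 0.01 × 0.006 = 0.0000042
  Sp. alba: 0.194 × 0.176 × 0.146 = 0.004985024
  Sp. caerulea: 0.478 × 0.03 × 0.115 = 0.0016491
  Sp. nigra: 0.258 × 0.29 × 0.07 = 0.0052374
Sum = 0.011875724.
P(Sp. alba | evidence) = 0.004985024 / 0.011875724 ≈ 0.4198.

0.4198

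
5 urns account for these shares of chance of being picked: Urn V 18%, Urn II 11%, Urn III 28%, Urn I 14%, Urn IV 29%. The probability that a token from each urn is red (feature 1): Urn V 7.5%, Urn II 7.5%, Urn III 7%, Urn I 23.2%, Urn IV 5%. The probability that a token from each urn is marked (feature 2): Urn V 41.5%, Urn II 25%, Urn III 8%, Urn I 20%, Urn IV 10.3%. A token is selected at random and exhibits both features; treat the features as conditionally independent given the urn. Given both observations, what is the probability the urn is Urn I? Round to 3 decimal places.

Prior × likelihood for each hypothesis:
  Urn V: 0.18 × 0.075 × 0.415 = 0.0056025
  Urn II: 0.11 × 0.075 × 0.25 = 0.0020625
  Urn III: 0.28 × 0.07 × 0.08 = 0.001568
  Urn I: 0.14 × 0.232 × 0.2 = 0.006496
  Urn IV: 0.29 × 0.05 × 0.103 = 0.0014935
Normalizing constant = 0.0172225.
P(Urn I | evidence) = 0.006496 / 0.0172225 ≈ 0.377.

0.377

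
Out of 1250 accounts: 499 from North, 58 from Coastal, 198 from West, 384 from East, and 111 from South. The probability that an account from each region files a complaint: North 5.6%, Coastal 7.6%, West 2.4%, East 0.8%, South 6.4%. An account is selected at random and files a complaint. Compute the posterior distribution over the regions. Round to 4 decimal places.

Compute prior × likelihood for every hypothesis:
  North: 0.3992 × 0.056 = 0.0223552
  Coastal: 0.0464 × 0.076 = 0.0035264
  West: 0.1584 × 0.024 = 0.0038016
  East: 0.3072 × 0.008 = 0.0024576
  South: 0.0888 × 0.064 = 0.0056832
Sum = 0.037824.
P(North | complaint) = 0.0223552/0.037824 ≈ 0.5910
P(Coastal | complaint) = 0.0035264/0.037824 ≈ 0.0932
P(West | complaint) = 0.0038016/0.037824 ≈ 0.1005
P(East | complaint) = 0.0024576/0.037824 ≈ 0.0650
P(South | complaint) = 0.0056832/0.037824 ≈ 0.1503

North 0.5910, Coastal 0.0932, West 0.1005, East 0.0650, South 0.1503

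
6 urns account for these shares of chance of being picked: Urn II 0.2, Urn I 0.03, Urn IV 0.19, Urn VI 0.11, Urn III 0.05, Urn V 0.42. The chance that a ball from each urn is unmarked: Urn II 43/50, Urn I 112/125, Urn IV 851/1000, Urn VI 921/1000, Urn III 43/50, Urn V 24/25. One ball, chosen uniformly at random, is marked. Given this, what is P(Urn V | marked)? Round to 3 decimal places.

Taking complements, P(marked | each) = Urn II 0.14, Urn I 0.104, Urn IV 0.149, Urn VI 0.079, Urn III 0.14, Urn V 0.04.
Prior × likelihood for each hypothesis:
  Urn II: 0.2 × 0.14 = 0.028
  Urn I: 0.03 × 0.104 = 0.00312
  Urn IV: 0.19 × 0.149 = 0.02831
  Urn VI: 0.11 × 0.079 = 0.00869
  Urn III: 0.05 × 0.14 = 0.007
  Urn V: 0.42 × 0.04 = 0.0168
Total = 0.09192.
P(Urn V | evidence) = 0.0168 / 0.09192 ≈ 0.183.

0.183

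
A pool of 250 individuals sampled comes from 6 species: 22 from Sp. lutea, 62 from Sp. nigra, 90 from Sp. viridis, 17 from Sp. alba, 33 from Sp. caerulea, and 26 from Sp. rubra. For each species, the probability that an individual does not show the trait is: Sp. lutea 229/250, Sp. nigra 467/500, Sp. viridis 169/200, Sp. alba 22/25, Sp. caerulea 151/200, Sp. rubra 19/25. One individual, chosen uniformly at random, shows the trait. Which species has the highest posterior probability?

Taking complements, P(trait | each) = Sp. lutea 0.084, Sp. nigra 0.066, Sp. viridis 0.155, Sp. alba 0.12, Sp. caerulea 0.245, Sp. rubra 0.24.
Compute prior × likelihood for every hypothesis:
  Sp. lutea: 0.088 × 0.084 = 0.007392
  Sp. nigra: 0.248 × 0.066 = 0.016368
  Sp. viridis: 0.36 × 0.155 = 0.0558
  Sp. alba: 0.068 × 0.12 = 0.00816
  Sp. caerulea: 0.132 × 0.245 = 0.03234
  Sp. rubra: 0.104 × 0.24 = 0.02496
Normalizing constant = 0.14502.
Largest term belongs to Sp. viridis, so Sp. viridis is most probable.

Sp. viridis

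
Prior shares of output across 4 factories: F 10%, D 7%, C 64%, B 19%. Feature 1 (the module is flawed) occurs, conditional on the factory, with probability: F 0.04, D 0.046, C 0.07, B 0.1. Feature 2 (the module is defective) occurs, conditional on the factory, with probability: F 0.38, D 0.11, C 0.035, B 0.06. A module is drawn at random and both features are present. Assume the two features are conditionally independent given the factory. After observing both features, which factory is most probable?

C

By Bayes' rule, posterior ∝ prior × likelihood:
  F: 0.1 × 0.04 × 0.38 = 0.00152
  D: 0.07 × 0.046 × 0.11 = 0.0003542
  C: 0.64 × 0.07 × 0.035 = 0.001568
  B: 0.19 × 0.1 × 0.06 = 0.00114
Normalizing constant = 0.0045822.
Largest term belongs to C, so C is most probable.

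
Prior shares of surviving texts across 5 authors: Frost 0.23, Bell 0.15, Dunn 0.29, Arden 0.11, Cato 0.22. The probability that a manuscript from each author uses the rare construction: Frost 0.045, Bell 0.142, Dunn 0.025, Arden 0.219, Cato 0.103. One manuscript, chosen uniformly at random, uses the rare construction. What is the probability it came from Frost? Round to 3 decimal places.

Unnormalized posteriors (prior × likelihood):
  Frost: 0.23 × 0.045 = 0.01035
  Bell: 0.15 × 0.142 = 0.0213
  Dunn: 0.29 × 0.025 = 0.00725
  Arden: 0.11 × 0.219 = 0.02409
  Cato: 0.22 × 0.103 = 0.02266
Sum = 0.08565.
P(Frost | evidence) = 0.01035 / 0.08565 ≈ 0.121.

0.121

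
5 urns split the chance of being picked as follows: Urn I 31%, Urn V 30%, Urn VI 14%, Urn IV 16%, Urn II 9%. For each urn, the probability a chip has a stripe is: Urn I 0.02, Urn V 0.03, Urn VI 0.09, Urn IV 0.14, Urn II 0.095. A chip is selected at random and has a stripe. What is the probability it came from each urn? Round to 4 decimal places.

Urn I 0.1055, Urn V 0.1532, Urn VI 0.2145, Urn IV 0.3813, Urn II 0.1455

Compute prior × likelihood for every hypothesis:
  Urn I: 0.31 × 0.02 = 0.0062
  Urn V: 0.3 × 0.03 = 0.009
  Urn VI: 0.14 × 0.09 = 0.0126
  Urn IV: 0.16 × 0.14 = 0.0224
  Urn II: 0.09 × 0.095 = 0.00855
Sum = 0.05875.
P(Urn I | striped) = 0.0062/0.05875 ≈ 0.1055
P(Urn V | striped) = 0.009/0.05875 ≈ 0.1532
P(Urn VI | striped) = 0.0126/0.05875 ≈ 0.2145
P(Urn IV | striped) = 0.0224/0.05875 ≈ 0.3813
P(Urn II | striped) = 0.00855/0.05875 ≈ 0.1455
(Check: 0.1055+0.1532+0.2145+0.3813+0.1455 = 1.0000.)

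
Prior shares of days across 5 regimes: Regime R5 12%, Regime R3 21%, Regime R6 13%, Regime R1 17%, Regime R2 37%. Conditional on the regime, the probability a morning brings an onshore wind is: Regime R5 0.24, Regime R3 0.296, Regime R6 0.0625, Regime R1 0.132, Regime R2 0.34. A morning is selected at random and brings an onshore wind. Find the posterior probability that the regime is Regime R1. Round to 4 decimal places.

0.0907

Unnormalized posteriors (prior × likelihood):
  Regime R5: 0.12 × 0.24 = 0.0288
  Regime R3: 0.21 × 0.296 = 0.06216
  Regime R6: 0.13 × 0.0625 = 0.008125
  Regime R1: 0.17 × 0.132 = 0.02244
  Regime R2: 0.37 × 0.34 = 0.1258
Normalizing constant = 0.247325.
P(Regime R1 | evidence) = 0.02244 / 0.247325 ≈ 0.0907.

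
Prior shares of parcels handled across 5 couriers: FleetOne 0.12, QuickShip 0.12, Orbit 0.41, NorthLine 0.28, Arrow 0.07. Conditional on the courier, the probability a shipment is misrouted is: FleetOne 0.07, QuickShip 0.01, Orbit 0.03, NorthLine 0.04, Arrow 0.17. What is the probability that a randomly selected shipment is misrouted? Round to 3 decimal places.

Unnormalized posteriors (prior × likelihood):
  FleetOne: 0.12 × 0.07 = 0.0084
  QuickShip: 0.12 × 0.01 = 0.0012
  Orbit: 0.41 × 0.03 = 0.0123
  NorthLine: 0.28 × 0.04 = 0.0112
  Arrow: 0.07 × 0.17 = 0.0119
P(misrouted) = 0.0084 + 0.0012 + 0.0123 + 0.0112 + 0.0119 = 0.045 → 0.045.

0.045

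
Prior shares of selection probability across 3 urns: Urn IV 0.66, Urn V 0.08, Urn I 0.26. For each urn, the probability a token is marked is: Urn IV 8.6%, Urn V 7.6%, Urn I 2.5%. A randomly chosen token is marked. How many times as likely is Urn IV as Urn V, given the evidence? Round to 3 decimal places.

Prior × likelihood for each hypothesis:
  Urn IV: 0.66 × 0.086 = 0.05676
  Urn V: 0.08 × 0.076 = 0.00608
  Urn I: 0.26 × 0.025 = 0.0065
Normalizing constant = 0.06934.
The ratio is 0.05676 / 0.00608 (the normalizer cancels) = 9.336.

9.336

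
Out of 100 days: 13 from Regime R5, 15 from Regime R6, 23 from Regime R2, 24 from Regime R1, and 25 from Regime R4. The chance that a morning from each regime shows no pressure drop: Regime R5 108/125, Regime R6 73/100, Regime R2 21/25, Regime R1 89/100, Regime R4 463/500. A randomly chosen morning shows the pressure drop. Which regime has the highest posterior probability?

Regime R6

Taking complements, P(drop | each) = Regime R5 0.136, Regime R6 0.27, Regime R2 0.16, Regime R1 0.11, Regime R4 0.074.
By Bayes' rule, posterior ∝ prior × likelihood:
  Regime R5: 0.13 × 0.136 = 0.01768
  Regime R6: 0.15 × 0.27 = 0.0405
  Regime R2: 0.23 × 0.16 = 0.0368
  Regime R1: 0.24 × 0.11 = 0.0264
  Regime R4: 0.25 × 0.074 = 0.0185
Normalizing constant = 0.13988.
Largest term belongs to Regime R6, so Regime R6 is most probable.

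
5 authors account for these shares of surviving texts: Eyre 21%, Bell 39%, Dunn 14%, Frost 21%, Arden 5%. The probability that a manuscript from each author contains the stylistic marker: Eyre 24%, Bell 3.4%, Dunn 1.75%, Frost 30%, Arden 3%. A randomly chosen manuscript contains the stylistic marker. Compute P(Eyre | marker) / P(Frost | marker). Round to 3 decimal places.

0.800

By Bayes' rule, posterior ∝ prior × likelihood:
  Eyre: 0.21 × 0.24 = 0.0504
  Bell: 0.39 × 0.034 = 0.01326
  Dunn: 0.14 × 0.0175 = 0.00245
  Frost: 0.21 × 0.3 = 0.063
  Arden: 0.05 × 0.03 = 0.0015
Normalizing constant = 0.13061.
The ratio is 0.0504 / 0.063 (the normalizer cancels) = 0.800.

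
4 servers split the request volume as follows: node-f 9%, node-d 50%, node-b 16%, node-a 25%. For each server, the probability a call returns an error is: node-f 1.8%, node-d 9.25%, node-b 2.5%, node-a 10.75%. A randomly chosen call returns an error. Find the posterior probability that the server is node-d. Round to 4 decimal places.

0.5873

By Bayes' rule, posterior ∝ prior × likelihood:
  node-f: 0.09 × 0.018 = 0.00162
  node-d: 0.5 × 0.0925 = 0.04625
  node-b: 0.16 × 0.025 = 0.004
  node-a: 0.25 × 0.1075 = 0.026875
Normalizing constant = 0.078745.
P(node-d | evidence) = 0.04625 / 0.078745 ≈ 0.5873.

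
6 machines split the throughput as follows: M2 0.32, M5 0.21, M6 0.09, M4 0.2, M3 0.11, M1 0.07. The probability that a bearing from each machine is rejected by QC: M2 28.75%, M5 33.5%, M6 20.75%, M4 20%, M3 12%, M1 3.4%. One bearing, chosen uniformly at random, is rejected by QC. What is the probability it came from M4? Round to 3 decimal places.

0.169

By Bayes' rule, posterior ∝ prior × likelihood:
  M2: 0.32 × 0.2875 = 0.092
  M5: 0.21 × 0.335 = 0.07035
  M6: 0.09 × 0.2075 = 0.018675
  M4: 0.2 × 0.2 = 0.04
  M3: 0.11 × 0.12 = 0.0132
  M1: 0.07 × 0.034 = 0.00238
Normalizing constant = 0.236605.
P(M4 | evidence) = 0.04 / 0.236605 ≈ 0.169.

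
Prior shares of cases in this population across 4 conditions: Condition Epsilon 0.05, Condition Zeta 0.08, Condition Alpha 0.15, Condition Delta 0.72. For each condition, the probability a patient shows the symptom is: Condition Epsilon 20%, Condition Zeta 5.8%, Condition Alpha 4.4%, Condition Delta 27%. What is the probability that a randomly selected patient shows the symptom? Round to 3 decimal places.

0.216

Unnormalized posteriors (prior × likelihood):
  Condition Epsilon: 0.05 × 0.2 = 0.01
  Condition Zeta: 0.08 × 0.058 = 0.00464
  Condition Alpha: 0.15 × 0.044 = 0.0066
  Condition Delta: 0.72 × 0.27 = 0.1944
P(symptomatic) = 0.01 + 0.00464 + 0.0066 + 0.1944 = 0.21564 → 0.216.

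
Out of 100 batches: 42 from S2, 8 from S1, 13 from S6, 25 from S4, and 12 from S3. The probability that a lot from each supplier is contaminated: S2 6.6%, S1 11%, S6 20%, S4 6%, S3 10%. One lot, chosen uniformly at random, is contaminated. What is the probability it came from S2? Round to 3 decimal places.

Prior × likelihood for each hypothesis:
  S2: 0.42 × 0.066 = 0.02772
  S1: 0.08 × 0.11 = 0.0088
  S6: 0.13 × 0.2 = 0.026
  S4: 0.25 × 0.06 = 0.015
  S3: 0.12 × 0.1 = 0.012
Total = 0.08952.
P(S2 | evidence) = 0.02772 / 0.08952 ≈ 0.310.

0.310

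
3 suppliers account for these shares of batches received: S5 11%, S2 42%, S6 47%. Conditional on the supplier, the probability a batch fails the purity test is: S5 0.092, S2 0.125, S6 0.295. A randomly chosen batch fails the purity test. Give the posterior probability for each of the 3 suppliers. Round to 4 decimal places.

S5 0.0503, S2 0.2608, S6 0.6889

By Bayes' rule, posterior ∝ prior × likelihood:
  S5: 0.11 × 0.092 = 0.01012
  S2: 0.42 × 0.125 = 0.0525
  S6: 0.47 × 0.295 = 0.13865
Total = 0.20127.
P(S5 | off-spec) = 0.01012/0.20127 ≈ 0.0503
P(S2 | off-spec) = 0.0525/0.20127 ≈ 0.2608
P(S6 | off-spec) = 0.13865/0.20127 ≈ 0.6889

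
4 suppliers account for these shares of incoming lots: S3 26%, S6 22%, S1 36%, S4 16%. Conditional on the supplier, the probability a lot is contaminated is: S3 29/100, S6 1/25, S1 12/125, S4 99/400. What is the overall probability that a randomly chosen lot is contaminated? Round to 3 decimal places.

0.158

By Bayes' rule, posterior ∝ prior × likelihood:
  S3: 0.26 × 0.29 = 0.0754
  S6: 0.22 × 0.04 = 0.0088
  S1: 0.36 × 0.096 = 0.03456
  S4: 0.16 × 0.2475 = 0.0396
P(contaminated) = 0.0754 + 0.0088 + 0.03456 + 0.0396 = 0.15836 → 0.158.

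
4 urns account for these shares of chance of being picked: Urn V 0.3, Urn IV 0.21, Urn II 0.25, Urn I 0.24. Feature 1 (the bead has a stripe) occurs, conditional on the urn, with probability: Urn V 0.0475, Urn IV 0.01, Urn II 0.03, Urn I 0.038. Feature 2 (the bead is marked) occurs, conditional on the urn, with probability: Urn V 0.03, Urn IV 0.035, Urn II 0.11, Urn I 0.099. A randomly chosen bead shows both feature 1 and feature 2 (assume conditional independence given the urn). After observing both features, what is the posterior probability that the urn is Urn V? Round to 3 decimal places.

Unnormalized posteriors (prior × likelihood):
  Urn V: 0.3 × 0.0475 × 0.03 = 0.0004275
  Urn IV: 0.21 × 0.01 × 0.035 = 0.0000735
  Urn II: 0.25 × 0.03 × 0.11 = 0.000825
  Urn I: 0.24 × 0.038 × 0.099 = 0.00090288
Sum = 0.00222888.
P(Urn V | evidence) = 0.0004275 / 0.00222888 ≈ 0.192.

0.192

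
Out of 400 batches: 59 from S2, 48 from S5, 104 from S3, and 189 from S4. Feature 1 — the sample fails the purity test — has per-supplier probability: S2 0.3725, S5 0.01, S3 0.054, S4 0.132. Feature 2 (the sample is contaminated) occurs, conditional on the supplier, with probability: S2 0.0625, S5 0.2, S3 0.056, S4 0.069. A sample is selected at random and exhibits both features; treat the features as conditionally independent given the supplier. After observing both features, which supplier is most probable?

Unnormalized posteriors (prior × likelihood):
  S2: 0.1475 × 0.3725 × 0.0625 = 0.003433984375
  S5: 0.12 × 0.01 × 0.2 = 0.00024
  S3: 0.26 × 0.054 × 0.056 = 0.00078624
  S4: 0.4725 × 0.132 × 0.069 = 0.00430353
Normalizing constant = 0.008763754375.
Largest term belongs to S4, so S4 is most probable.

S4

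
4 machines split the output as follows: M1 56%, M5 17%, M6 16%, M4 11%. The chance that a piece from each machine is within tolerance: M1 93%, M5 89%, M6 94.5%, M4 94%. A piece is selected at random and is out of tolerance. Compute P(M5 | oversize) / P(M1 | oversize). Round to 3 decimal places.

Taking complements, P(oversize | each) = M1 0.07, M5 0.11, M6 0.055, M4 0.06.
Prior × likelihood for each hypothesis:
  M1: 0.56 × 0.07 = 0.0392
  M5: 0.17 × 0.11 = 0.0187
  M6: 0.16 × 0.055 = 0.0088
  M4: 0.11 × 0.06 = 0.0066
Normalizing constant = 0.0733.
The ratio is 0.0187 / 0.0392 (the normalizer cancels) = 0.477.

0.477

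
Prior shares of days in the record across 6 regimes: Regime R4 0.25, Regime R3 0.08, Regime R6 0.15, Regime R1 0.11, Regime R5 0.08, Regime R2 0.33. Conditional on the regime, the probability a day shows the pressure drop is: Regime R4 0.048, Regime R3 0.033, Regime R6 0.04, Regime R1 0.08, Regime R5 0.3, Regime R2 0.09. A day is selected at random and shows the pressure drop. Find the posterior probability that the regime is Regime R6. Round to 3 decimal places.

Unnormalized posteriors (prior × likelihood):
  Regime R4: 0.25 × 0.048 = 0.012
  Regime R3: 0.08 × 0.033 = 0.00264
  Regime R6: 0.15 × 0.04 = 0.006
  Regime R1: 0.11 × 0.08 = 0.0088
  Regime R5: 0.08 × 0.3 = 0.024
  Regime R2: 0.33 × 0.09 = 0.0297
Normalizing constant = 0.08314.
P(Regime R6 | evidence) = 0.006 / 0.08314 ≈ 0.072.

0.072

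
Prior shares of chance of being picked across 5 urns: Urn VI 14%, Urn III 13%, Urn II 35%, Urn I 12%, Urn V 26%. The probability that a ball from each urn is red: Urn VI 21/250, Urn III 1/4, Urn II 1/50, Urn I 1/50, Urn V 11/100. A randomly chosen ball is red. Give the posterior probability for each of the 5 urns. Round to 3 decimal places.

Prior × likelihood for each hypothesis:
  Urn VI: 0.14 × 0.084 = 0.01176
  Urn III: 0.13 × 0.25 = 0.0325
  Urn II: 0.35 × 0.02 = 0.007
  Urn I: 0.12 × 0.02 = 0.0024
  Urn V: 0.26 × 0.11 = 0.0286
Total = 0.08226.
P(Urn VI | red) = 0.01176/0.08226 ≈ 0.143
P(Urn III | red) = 0.0325/0.08226 ≈ 0.395
P(Urn II | red) = 0.007/0.08226 ≈ 0.085
P(Urn I | red) = 0.0024/0.08226 ≈ 0.029
P(Urn V | red) = 0.0286/0.08226 ≈ 0.348

Urn VI 0.143, Urn III 0.395, Urn II 0.085, Urn I 0.029, Urn V 0.348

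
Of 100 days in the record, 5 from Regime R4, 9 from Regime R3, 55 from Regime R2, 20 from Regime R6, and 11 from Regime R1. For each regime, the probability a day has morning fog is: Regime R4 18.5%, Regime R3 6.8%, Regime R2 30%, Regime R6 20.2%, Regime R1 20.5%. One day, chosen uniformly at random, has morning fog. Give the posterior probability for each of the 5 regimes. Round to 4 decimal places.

Unnormalized posteriors (prior × likelihood):
  Regime R4: 0.05 × 0.185 = 0.00925
  Regime R3: 0.09 × 0.068 = 0.00612
  Regime R2: 0.55 × 0.3 = 0.165
  Regime R6: 0.2 × 0.202 = 0.0404
  Regime R1: 0.11 × 0.205 = 0.02255
Normalizing constant = 0.24332.
P(Regime R4 | fog) = 0.00925/0.24332 ≈ 0.0380
P(Regime R3 | fog) = 0.00612/0.24332 ≈ 0.0252
P(Regime R2 | fog) = 0.165/0.24332 ≈ 0.6781
P(Regime R6 | fog) = 0.0404/0.24332 ≈ 0.1660
P(Regime R1 | fog) = 0.02255/0.24332 ≈ 0.0927
(Check: 0.0380+0.0252+0.6781+0.1660+0.0927 = 1.0000.)

Regime R4 0.0380, Regime R3 0.0252, Regime R2 0.6781, Regime R6 0.1660, Regime R1 0.0927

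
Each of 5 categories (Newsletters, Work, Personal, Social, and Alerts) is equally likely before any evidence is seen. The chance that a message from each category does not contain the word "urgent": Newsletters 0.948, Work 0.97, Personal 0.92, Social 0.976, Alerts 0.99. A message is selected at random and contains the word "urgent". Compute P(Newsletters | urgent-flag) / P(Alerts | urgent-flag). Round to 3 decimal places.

Taking complements, P(urgent-flag | each) = Newsletters 0.052, Work 0.03, Personal 0.08, Social 0.024, Alerts 0.01.
With a uniform prior (1/5 each), posterior ∝ likelihood:
  Newsletters: 0.052
  Work: 0.03
  Personal: 0.08
  Social: 0.024
  Alerts: 0.01
Sum = 0.196.
The ratio is 0.052 / 0.01 (the normalizer cancels) = 5.200.

5.200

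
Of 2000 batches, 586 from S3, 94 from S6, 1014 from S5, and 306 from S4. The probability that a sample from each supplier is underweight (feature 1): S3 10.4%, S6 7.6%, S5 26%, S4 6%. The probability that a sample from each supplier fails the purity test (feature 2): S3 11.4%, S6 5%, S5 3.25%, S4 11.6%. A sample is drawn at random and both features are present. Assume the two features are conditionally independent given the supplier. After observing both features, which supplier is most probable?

S5

Unnormalized posteriors (prior × likelihood):
  S3: 0.293 × 0.104 × 0.114 = 0.003473808
  S6: 0.047 × 0.076 × 0.05 = 0.0001786
  S5: 0.507 × 0.26 × 0.0325 = 0.00428415
  S4: 0.153 × 0.06 × 0.116 = 0.00106488
Sum = 0.009001438.
Largest term belongs to S5, so S5 is most probable.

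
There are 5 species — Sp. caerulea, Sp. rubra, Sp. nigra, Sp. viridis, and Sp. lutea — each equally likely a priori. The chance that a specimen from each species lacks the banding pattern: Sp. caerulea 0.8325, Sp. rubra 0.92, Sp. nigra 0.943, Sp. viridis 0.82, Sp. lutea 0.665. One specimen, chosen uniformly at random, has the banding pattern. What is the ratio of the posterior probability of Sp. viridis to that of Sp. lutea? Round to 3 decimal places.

0.537

Taking complements, P(banded | each) = Sp. caerulea 0.1675, Sp. rubra 0.08, Sp. nigra 0.057, Sp. viridis 0.18, Sp. lutea 0.335.
Since the prior is uniform, the posterior is proportional to the likelihood:
  Sp. caerulea: 0.1675
  Sp. rubra: 0.08
  Sp. nigra: 0.057
  Sp. viridis: 0.18
  Sp. lutea: 0.335
Total = 0.8195.
The ratio is 0.18 / 0.335 (the normalizer cancels) = 0.537.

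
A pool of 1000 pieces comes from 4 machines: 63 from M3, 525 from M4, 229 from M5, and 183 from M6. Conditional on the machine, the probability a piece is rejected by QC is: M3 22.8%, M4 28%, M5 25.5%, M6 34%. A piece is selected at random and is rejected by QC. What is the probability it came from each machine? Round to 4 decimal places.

Compute prior × likelihood for every hypothesis:
  M3: 0.063 × 0.228 = 0.014364
  M4: 0.525 × 0.28 = 0.147
  M5: 0.229 × 0.255 = 0.058395
  M6: 0.183 × 0.34 = 0.06222
Total = 0.281979.
P(M3 | rejected) = 0.014364/0.281979 ≈ 0.0509
P(M4 | rejected) = 0.147/0.281979 ≈ 0.5213
P(M5 | rejected) = 0.058395/0.281979 ≈ 0.2071
P(M6 | rejected) = 0.06222/0.281979 ≈ 0.2207

M3 0.0509, M4 0.5213, M5 0.2071, M6 0.2207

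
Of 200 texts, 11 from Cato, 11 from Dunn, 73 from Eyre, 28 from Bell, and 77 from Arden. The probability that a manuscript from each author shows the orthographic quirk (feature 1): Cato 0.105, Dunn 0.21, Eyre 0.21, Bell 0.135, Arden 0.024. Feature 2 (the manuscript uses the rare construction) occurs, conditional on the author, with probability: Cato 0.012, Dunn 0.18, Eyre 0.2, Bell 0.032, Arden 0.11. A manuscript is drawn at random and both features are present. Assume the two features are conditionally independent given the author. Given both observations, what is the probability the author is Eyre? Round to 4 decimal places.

Prior × likelihood for each hypothesis:
  Cato: 0.055 × 0.105 × 0.012 = 0.0000693
  Dunn: 0.055 × 0.21 × 0.18 = 0.002079
  Eyre: 0.365 × 0.21 × 0.2 = 0.01533
  Bell: 0.14 × 0.135 × 0.032 = 0.0006048
  Arden: 0.385 × 0.024 × 0.11 = 0.0010164
Total = 0.0190995.
P(Eyre | evidence) = 0.01533 / 0.0190995 ≈ 0.8026.

0.8026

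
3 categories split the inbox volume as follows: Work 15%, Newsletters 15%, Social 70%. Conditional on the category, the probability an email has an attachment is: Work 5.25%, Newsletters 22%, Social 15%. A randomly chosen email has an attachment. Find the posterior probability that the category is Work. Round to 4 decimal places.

Compute prior × likelihood for every hypothesis:
  Work: 0.15 × 0.0525 = 0.007875
  Newsletters: 0.15 × 0.22 = 0.033
  Social: 0.7 × 0.15 = 0.105
Sum = 0.145875.
P(Work | evidence) = 0.007875 / 0.145875 ≈ 0.0540.

0.0540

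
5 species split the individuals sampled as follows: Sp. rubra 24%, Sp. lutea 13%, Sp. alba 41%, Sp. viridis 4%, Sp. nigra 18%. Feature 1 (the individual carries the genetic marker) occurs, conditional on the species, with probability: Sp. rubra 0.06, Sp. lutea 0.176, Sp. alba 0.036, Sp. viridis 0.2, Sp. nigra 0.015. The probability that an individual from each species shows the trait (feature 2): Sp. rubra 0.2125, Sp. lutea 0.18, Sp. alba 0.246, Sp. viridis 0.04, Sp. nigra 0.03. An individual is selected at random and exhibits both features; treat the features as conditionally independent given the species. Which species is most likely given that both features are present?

Sp. lutea

Unnormalized posteriors (prior × likelihood):
  Sp. rubra: 0.24 × 0.06 × 0.2125 = 0.00306
  Sp. lutea: 0.13 × 0.176 × 0.18 = 0.0041184
  Sp. alba: 0.41 × 0.036 × 0.246 = 0.00363096
  Sp. viridis: 0.04 × 0.2 × 0.04 = 0.00032
  Sp. nigra: 0.18 × 0.015 × 0.03 = 0.000081
Normalizing constant = 0.01121036.
Largest term belongs to Sp. lutea, so Sp. lutea is most probable.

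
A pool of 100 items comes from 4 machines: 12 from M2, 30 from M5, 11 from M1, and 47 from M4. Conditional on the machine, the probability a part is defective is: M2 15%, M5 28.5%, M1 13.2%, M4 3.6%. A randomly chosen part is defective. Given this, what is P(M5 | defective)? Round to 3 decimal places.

0.634

Compute prior × likelihood for every hypothesis:
  M2: 0.12 × 0.15 = 0.018
  M5: 0.3 × 0.285 = 0.0855
  M1: 0.11 × 0.132 = 0.01452
  M4: 0.47 × 0.036 = 0.01692
Total = 0.13494.
P(M5 | evidence) = 0.0855 / 0.13494 ≈ 0.634.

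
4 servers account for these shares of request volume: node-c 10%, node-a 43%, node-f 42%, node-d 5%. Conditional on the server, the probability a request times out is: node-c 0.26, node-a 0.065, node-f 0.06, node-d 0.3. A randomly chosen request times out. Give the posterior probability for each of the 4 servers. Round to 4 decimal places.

Compute prior × likelihood for every hypothesis:
  node-c: 0.1 × 0.26 = 0.026
  node-a: 0.43 × 0.065 = 0.02795
  node-f: 0.42 × 0.06 = 0.0252
  node-d: 0.05 × 0.3 = 0.015
Normalizing constant = 0.09415.
P(node-c | timeout) = 0.026/0.09415 ≈ 0.2762
P(node-a | timeout) = 0.02795/0.09415 ≈ 0.2969
P(node-f | timeout) = 0.0252/0.09415 ≈ 0.2677
P(node-d | timeout) = 0.015/0.09415 ≈ 0.1593

node-c 0.2762, node-a 0.2969, node-f 0.2677, node-d 0.1593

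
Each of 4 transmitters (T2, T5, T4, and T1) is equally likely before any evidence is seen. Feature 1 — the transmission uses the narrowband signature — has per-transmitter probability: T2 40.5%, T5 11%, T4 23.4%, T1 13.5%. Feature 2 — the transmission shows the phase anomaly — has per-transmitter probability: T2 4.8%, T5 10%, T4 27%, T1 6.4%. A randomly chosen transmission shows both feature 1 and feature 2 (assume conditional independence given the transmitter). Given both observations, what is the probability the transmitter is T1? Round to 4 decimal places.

0.0845

Since the prior is uniform, the posterior is proportional to the likelihood:
  T2: 0.405 × 0.048 = 0.01944
  T5: 0.11 × 0.1 = 0.011
  T4: 0.234 × 0.27 = 0.06318
  T1: 0.135 × 0.064 = 0.00864
Normalizing constant = 0.10226.
P(T1 | evidence) = 0.00864 / 0.10226 ≈ 0.0845.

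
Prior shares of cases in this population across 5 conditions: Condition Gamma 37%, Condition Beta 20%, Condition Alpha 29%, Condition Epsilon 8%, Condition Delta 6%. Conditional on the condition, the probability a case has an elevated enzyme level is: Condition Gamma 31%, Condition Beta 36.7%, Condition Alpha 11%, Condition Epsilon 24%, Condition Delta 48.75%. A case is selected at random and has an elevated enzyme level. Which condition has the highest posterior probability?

By Bayes' rule, posterior ∝ prior × likelihood:
  Condition Gamma: 0.37 × 0.31 = 0.1147
  Condition Beta: 0.2 × 0.367 = 0.0734
  Condition Alpha: 0.29 × 0.11 = 0.0319
  Condition Epsilon: 0.08 × 0.24 = 0.0192
  Condition Delta: 0.06 × 0.4875 = 0.02925
Normalizing constant = 0.26845.
Largest term belongs to Condition Gamma, so Condition Gamma is most probable.

Condition Gamma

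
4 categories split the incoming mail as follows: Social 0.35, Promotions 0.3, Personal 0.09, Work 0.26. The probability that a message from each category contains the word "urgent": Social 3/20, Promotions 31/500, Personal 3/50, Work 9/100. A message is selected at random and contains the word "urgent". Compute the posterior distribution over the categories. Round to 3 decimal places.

Prior × likelihood for each hypothesis:
  Social: 0.35 × 0.15 = 0.0525
  Promotions: 0.3 × 0.062 = 0.0186
  Personal: 0.09 × 0.06 = 0.0054
  Work: 0.26 × 0.09 = 0.0234
Normalizing constant = 0.0999.
P(Social | urgent-flag) = 0.0525/0.0999 ≈ 0.526
P(Promotions | urgent-flag) = 0.0186/0.0999 ≈ 0.186
P(Personal | urgent-flag) = 0.0054/0.0999 ≈ 0.054
P(Work | urgent-flag) = 0.0234/0.0999 ≈ 0.234
(Check: 0.526+0.186+0.054+0.234 = 1.000.)

Social 0.526, Promotions 0.186, Personal 0.054, Work 0.234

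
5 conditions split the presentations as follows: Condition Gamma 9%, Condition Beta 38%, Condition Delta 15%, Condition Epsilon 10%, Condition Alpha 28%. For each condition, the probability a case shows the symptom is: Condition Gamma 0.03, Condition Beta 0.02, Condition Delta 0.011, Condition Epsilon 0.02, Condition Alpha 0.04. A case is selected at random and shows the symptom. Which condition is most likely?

Prior × likelihood for each hypothesis:
  Condition Gamma: 0.09 × 0.03 = 0.0027
  Condition Beta: 0.38 × 0.02 = 0.0076
  Condition Delta: 0.15 × 0.011 = 0.00165
  Condition Epsilon: 0.1 × 0.02 = 0.002
  Condition Alpha: 0.28 × 0.04 = 0.0112
Sum = 0.02515.
Largest term belongs to Condition Alpha, so Condition Alpha is most probable.

Condition Alpha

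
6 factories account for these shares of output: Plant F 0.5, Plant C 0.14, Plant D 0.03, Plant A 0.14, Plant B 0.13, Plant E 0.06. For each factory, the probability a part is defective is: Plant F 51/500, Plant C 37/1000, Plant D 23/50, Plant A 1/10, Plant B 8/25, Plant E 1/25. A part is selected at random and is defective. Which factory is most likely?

By Bayes' rule, posterior ∝ prior × likelihood:
  Plant F: 0.5 × 0.102 = 0.051
  Plant C: 0.14 × 0.037 = 0.00518
  Plant D: 0.03 × 0.46 = 0.0138
  Plant A: 0.14 × 0.1 = 0.014
  Plant B: 0.13 × 0.32 = 0.0416
  Plant E: 0.06 × 0.04 = 0.0024
Sum = 0.12798.
Largest term belongs to Plant F, so Plant F is most probable.

Plant F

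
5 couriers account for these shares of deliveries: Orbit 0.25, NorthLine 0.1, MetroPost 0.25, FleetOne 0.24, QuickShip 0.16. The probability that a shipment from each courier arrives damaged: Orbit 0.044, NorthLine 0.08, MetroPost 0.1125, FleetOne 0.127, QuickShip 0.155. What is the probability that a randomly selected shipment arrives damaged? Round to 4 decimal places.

By Bayes' rule, posterior ∝ prior × likelihood:
  Orbit: 0.25 × 0.044 = 0.011
  NorthLine: 0.1 × 0.08 = 0.008
  MetroPost: 0.25 × 0.1125 = 0.028125
  FleetOne: 0.24 × 0.127 = 0.03048
  QuickShip: 0.16 × 0.155 = 0.0248
P(damaged) = 0.011 + 0.008 + 0.028125 + 0.03048 + 0.0248 = 0.102405 → 0.1024.

0.1024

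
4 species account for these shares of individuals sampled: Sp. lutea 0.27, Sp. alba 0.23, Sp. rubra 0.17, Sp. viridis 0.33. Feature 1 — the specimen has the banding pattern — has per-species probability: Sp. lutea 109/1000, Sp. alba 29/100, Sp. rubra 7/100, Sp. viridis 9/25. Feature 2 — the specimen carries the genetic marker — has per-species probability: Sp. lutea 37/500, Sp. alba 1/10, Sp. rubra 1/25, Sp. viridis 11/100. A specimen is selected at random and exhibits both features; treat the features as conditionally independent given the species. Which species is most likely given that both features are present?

Sp. viridis

Prior × likelihood for each hypothesis:
  Sp. lutea: 0.27 × 0.109 × 0.074 = 0.00217782
  Sp. alba: 0.23 × 0.29 × 0.1 = 0.00667
  Sp. rubra: 0.17 × 0.07 × 0.04 = 0.000476
  Sp. viridis: 0.33 × 0.36 × 0.11 = 0.013068
Sum = 0.02239182.
Largest term belongs to Sp. viridis, so Sp. viridis is most probable.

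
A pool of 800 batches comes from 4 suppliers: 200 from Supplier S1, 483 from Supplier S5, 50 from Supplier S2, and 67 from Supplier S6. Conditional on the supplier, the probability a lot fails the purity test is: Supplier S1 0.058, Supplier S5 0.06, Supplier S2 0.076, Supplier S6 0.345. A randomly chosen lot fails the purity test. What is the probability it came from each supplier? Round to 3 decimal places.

Prior × likelihood for each hypothesis:
  Supplier S1: 0.25 × 0.058 = 0.0145
  Supplier S5: 0.60375 × 0.06 = 0.036225
  Supplier S2: 0.0625 × 0.076 = 0.00475
  Supplier S6: 0.08375 × 0.345 = 0.02889375
Total = 0.08436875.
P(Supplier S1 | off-spec) = 0.0145/0.08436875 ≈ 0.172
P(Supplier S5 | off-spec) = 0.036225/0.08436875 ≈ 0.429
P(Supplier S2 | off-spec) = 0.00475/0.08436875 ≈ 0.056
P(Supplier S6 | off-spec) = 0.02889375/0.08436875 ≈ 0.342
(Check: 0.172+0.429+0.056+0.342 = 0.999.)

Supplier S1 0.172, Supplier S5 0.429, Supplier S2 0.056, Supplier S6 0.342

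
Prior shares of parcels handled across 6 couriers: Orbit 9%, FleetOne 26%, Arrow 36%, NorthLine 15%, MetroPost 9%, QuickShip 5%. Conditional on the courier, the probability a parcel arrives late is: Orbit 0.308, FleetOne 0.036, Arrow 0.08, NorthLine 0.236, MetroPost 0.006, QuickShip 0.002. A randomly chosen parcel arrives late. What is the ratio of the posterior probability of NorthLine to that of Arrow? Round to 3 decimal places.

Compute prior × likelihood for every hypothesis:
  Orbit: 0.09 × 0.308 = 0.02772
  FleetOne: 0.26 × 0.036 = 0.00936
  Arrow: 0.36 × 0.08 = 0.0288
  NorthLine: 0.15 × 0.236 = 0.0354
  MetroPost: 0.09 × 0.006 = 0.00054
  QuickShip: 0.05 × 0.002 = 0.0001
Total = 0.10192.
The ratio is 0.0354 / 0.0288 (the normalizer cancels) = 1.229.

1.229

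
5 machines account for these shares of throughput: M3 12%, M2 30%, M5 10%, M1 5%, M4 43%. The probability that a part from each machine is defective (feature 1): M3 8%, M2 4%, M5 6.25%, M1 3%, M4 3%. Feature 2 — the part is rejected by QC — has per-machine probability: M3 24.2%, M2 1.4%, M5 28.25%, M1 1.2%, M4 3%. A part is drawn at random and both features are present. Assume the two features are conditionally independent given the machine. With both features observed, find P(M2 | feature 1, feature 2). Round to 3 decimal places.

Unnormalized posteriors (prior × likelihood):
  M3: 0.12 × 0.08 × 0.242 = 0.0023232
  M2: 0.3 × 0.04 × 0.014 = 0.000168
  M5: 0.1 × 0.0625 × 0.2825 = 0.001765625
  M1: 0.05 × 0.03 × 0.012 = 0.000018
  M4: 0.43 × 0.03 × 0.03 = 0.000387
Normalizing constant = 0.004661825.
P(M2 | evidence) = 0.000168 / 0.004661825 ≈ 0.036.

0.036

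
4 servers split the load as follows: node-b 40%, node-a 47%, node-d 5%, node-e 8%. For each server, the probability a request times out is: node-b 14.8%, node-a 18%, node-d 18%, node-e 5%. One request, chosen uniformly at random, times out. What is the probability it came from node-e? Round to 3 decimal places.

0.026

By Bayes' rule, posterior ∝ prior × likelihood:
  node-b: 0.4 × 0.148 = 0.0592
  node-a: 0.47 × 0.18 = 0.0846
  node-d: 0.05 × 0.18 = 0.009
  node-e: 0.08 × 0.05 = 0.004
Sum = 0.1568.
P(node-e | evidence) = 0.004 / 0.1568 ≈ 0.026.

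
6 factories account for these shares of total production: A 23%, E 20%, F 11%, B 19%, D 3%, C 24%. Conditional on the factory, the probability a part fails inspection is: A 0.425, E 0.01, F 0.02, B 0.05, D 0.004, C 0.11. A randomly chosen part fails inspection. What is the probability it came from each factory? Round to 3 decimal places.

A 0.708, E 0.014, F 0.016, B 0.069, D 0.001, C 0.191

Unnormalized posteriors (prior × likelihood):
  A: 0.23 × 0.425 = 0.09775
  E: 0.2 × 0.01 = 0.002
  F: 0.11 × 0.02 = 0.0022
  B: 0.19 × 0.05 = 0.0095
  D: 0.03 × 0.004 = 0.00012
  C: 0.24 × 0.11 = 0.0264
Normalizing constant = 0.13797.
P(A | nonconforming) = 0.09775/0.13797 ≈ 0.708
P(E | nonconforming) = 0.002/0.13797 ≈ 0.014
P(F | nonconforming) = 0.0022/0.13797 ≈ 0.016
P(B | nonconforming) = 0.0095/0.13797 ≈ 0.069
P(D | nonconforming) = 0.00012/0.13797 ≈ 0.001
P(C | nonconforming) = 0.0264/0.13797 ≈ 0.191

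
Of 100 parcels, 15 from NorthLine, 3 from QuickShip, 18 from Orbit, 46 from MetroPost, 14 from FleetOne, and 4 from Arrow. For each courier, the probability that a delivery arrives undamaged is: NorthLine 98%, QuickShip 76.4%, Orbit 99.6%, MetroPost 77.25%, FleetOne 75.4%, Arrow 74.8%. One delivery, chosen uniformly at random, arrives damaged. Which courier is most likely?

Taking complements, P(damaged | each) = NorthLine 0.02, QuickShip 0.236, Orbit 0.004, MetroPost 0.2275, FleetOne 0.246, Arrow 0.252.
Compute prior × likelihood for every hypothesis:
  NorthLine: 0.15 × 0.02 = 0.003
  QuickShip: 0.03 × 0.236 = 0.00708
  Orbit: 0.18 × 0.004 = 0.00072
  MetroPost: 0.46 × 0.2275 = 0.10465
  FleetOne: 0.14 × 0.246 = 0.03444
  Arrow: 0.04 × 0.252 = 0.01008
Normalizing constant = 0.15997.
Largest term belongs to MetroPost, so MetroPost is most probable.

MetroPost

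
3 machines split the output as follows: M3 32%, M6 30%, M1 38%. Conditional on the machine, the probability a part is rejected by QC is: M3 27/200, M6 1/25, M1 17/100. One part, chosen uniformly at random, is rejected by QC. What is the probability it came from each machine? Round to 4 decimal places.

M3 0.3606, M6 0.1002, M1 0.5392

By Bayes' rule, posterior ∝ prior × likelihood:
  M3: 0.32 × 0.135 = 0.0432
  M6: 0.3 × 0.04 = 0.012
  M1: 0.38 × 0.17 = 0.0646
Sum = 0.1198.
P(M3 | rejected) = 0.0432/0.1198 ≈ 0.3606
P(M6 | rejected) = 0.012/0.1198 ≈ 0.1002
P(M1 | rejected) = 0.0646/0.1198 ≈ 0.5392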